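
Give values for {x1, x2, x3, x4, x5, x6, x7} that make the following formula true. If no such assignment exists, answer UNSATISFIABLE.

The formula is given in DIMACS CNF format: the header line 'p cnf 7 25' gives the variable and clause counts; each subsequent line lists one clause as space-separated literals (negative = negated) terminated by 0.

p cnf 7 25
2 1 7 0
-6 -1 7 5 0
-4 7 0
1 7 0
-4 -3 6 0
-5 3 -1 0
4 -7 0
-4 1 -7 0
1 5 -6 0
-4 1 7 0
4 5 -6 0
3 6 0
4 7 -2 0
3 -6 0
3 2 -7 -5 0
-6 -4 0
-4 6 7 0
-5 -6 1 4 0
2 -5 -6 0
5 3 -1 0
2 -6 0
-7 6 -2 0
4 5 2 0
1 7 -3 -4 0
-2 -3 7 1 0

Try x4 = False.
Unit clause (¬x7) forces x7 = False.
Unit clause (x1) forces x1 = True.
Unit clause (¬x2) forces x2 = False.
Unit clause (¬x6) forces x6 = False.
Unit clause (x3) forces x3 = True.
Unit clause (x5) forces x5 = True.
All clauses are satisfied.

x1=True; x2=False; x3=True; x4=False; x5=True; x6=False; x7=False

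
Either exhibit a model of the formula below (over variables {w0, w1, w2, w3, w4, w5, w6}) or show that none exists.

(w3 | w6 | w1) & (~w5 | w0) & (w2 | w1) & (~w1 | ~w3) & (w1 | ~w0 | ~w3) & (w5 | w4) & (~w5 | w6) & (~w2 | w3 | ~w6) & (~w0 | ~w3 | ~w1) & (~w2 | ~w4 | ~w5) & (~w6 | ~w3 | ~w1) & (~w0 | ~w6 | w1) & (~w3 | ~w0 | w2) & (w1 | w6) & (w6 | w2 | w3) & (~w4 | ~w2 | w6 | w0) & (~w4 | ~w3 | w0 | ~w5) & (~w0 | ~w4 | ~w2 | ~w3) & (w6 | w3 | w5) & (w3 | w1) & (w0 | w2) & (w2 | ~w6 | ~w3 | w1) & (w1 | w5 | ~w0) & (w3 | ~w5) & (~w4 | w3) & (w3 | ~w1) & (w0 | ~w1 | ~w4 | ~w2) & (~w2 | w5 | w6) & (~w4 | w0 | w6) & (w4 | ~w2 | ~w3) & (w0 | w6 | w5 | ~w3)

w0: 0, w1: 0, w2: 1, w3: 1, w4: 1, w5: 0, w6: 1

Suppose w5 = 0.
From the singleton clause (w4), w4 = 1.
From the singleton clause (w3), w3 = 1.
From the singleton clause (~w1), w1 = 0.
From the singleton clause (w2), w2 = 1.
From the singleton clause (~w0), w0 = 0.
From the singleton clause (w6), w6 = 1.
Every clause now holds.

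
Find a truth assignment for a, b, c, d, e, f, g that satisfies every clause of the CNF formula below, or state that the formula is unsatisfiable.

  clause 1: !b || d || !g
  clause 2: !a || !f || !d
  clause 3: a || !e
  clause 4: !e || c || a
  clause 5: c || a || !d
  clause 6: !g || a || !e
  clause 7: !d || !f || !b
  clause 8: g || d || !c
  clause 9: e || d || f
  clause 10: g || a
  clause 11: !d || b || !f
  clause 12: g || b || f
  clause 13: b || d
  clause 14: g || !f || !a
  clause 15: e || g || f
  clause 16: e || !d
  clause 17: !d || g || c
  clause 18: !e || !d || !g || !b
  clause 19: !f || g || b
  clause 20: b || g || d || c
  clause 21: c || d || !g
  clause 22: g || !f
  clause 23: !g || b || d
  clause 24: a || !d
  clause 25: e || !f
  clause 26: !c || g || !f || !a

a ↦ true, b ↦ false, c ↦ false, d ↦ true, e ↦ true, f ↦ false, g ↦ true

Suppose a = true.
Suppose f = false.
Suppose e = true.
Suppose g = true.
Suppose b = false.
From the singleton clause (d), d = true.
All clauses hold; c can take either value.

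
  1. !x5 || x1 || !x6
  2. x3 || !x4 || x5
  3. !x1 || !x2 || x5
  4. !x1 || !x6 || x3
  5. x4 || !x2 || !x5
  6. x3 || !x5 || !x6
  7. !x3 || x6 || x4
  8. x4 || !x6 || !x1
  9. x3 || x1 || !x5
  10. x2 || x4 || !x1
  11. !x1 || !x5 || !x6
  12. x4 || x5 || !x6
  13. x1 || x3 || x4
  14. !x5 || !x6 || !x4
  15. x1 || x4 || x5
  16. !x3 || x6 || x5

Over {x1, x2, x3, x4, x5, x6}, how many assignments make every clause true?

There are 2^6 = 64 truth assignments over (x1, x2, x3, x4, x5, x6).
Split on x6. With x6 = true, the clauses containing x6 are satisfied and !x6 drops from the rest; 3 of the 2^5 = 32 assignments to the other variables satisfy what remains.
With x6 = false, by the same count on the reduced clause set, 6 assignments work.
(One model: x1=F, x2=F, x3=T, x4=T, x5=F, x6=T.)
Total: 3 + 6 = 9.

9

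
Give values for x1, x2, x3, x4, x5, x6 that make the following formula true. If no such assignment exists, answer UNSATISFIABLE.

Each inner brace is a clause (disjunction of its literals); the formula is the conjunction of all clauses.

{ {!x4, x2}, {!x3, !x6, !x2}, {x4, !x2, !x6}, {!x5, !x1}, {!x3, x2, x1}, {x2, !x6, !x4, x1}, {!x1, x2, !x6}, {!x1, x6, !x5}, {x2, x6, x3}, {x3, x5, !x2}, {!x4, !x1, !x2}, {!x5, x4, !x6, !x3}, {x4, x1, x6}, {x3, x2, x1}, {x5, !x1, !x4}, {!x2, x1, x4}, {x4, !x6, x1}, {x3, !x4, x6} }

Try x4 = false.
Try x2 = false.
Try x5 = false.
Try x3 = true.
Unit clause (x1) forces x1 = true.
Unit clause (!x6) forces x6 = false.
All clauses are satisfied.

x1 ↦ true,  x2 ↦ false,  x3 ↦ true,  x4 ↦ false,  x5 ↦ false,  x6 ↦ false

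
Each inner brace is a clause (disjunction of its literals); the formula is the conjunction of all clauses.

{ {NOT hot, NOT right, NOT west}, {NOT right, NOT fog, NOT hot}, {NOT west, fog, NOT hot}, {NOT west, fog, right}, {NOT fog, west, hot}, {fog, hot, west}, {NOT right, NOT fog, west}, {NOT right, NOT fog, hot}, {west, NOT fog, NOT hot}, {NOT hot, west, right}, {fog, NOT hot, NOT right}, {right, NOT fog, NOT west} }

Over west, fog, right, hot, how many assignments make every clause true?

There are 2^4 = 16 truth assignments over (west, fog, right, hot).
Split on west. With west = true, the clauses containing west are satisfied and NOT west drops from the rest; 1 of the 2^3 = 8 assignments to the other variables satisfy what remains.
With west = false, by the same count on the reduced clause set, 0 assignments work.
(One model: west=T, fog=F, right=T, hot=F.)
Total: 1 + 0 = 1.

1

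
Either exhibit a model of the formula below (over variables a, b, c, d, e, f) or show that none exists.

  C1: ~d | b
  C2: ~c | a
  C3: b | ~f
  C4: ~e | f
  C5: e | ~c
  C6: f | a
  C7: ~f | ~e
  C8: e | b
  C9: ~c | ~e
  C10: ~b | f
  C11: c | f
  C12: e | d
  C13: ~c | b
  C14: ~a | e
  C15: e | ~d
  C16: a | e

UNSATISFIABLE

Case d = 0:
(e) alone gives e = 1.
(f) alone gives f = 1.
Now (~f) is unsatisfied and unit — conflict.
That branch fails; take d = 1 instead.
(b) alone gives b = 1.
(f) alone gives f = 1.
(~e) alone gives e = 0.
Now (e) is unsatisfied and unit — conflict.
Either choice for d ends in contradiction.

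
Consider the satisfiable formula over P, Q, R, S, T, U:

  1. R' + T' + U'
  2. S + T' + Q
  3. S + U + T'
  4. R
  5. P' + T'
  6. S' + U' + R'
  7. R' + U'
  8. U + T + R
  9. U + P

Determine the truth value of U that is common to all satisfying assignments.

False

Suppose U = 1.
From the singleton clause (R), R = 1.
But (R') is also a unit clause — contradiction.
So every satisfying assignment has U = False.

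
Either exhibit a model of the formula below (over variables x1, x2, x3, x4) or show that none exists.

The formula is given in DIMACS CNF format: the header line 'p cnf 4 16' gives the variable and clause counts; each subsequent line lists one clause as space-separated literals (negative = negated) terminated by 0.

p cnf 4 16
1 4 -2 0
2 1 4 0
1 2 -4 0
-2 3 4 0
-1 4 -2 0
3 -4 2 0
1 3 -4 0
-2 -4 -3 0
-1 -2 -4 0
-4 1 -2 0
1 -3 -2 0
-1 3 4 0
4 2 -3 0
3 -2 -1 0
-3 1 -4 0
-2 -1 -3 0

Case x1 = True:
Case x4 = True:
(¬x2) alone gives x2 = False.
(x3) alone gives x3 = True.
All clauses are satisfied.

x1=True,  x2=False,  x3=True,  x4=True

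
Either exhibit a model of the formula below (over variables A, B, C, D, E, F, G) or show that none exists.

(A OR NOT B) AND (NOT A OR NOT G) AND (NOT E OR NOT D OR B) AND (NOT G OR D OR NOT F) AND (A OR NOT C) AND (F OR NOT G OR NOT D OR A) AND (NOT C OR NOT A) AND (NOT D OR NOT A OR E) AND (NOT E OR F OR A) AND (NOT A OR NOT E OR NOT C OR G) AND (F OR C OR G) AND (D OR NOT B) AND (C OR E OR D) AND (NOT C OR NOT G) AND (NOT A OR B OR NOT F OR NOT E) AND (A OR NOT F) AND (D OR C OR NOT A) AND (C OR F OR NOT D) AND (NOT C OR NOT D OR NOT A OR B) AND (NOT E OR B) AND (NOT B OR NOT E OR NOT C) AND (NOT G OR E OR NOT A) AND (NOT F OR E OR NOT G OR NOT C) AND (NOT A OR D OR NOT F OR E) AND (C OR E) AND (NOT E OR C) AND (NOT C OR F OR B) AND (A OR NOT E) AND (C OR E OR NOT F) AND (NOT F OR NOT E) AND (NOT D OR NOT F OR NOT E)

UNSATISFIABLE

Case A = true:
(NOT G) alone gives G = false.
(NOT C) alone gives C = false.
(F) alone gives F = true.
(D) alone gives D = true.
(E) alone gives E = true.
Now (NOT E) is unsatisfied and unit — conflict.
Backtrack on A: now try A = false.
(NOT B) alone gives B = false.
(NOT C) alone gives C = false.
(NOT F) alone gives F = false.
(NOT E) alone gives E = false.
Now (E) is unsatisfied and unit — conflict.
Neither A = true nor A = false works.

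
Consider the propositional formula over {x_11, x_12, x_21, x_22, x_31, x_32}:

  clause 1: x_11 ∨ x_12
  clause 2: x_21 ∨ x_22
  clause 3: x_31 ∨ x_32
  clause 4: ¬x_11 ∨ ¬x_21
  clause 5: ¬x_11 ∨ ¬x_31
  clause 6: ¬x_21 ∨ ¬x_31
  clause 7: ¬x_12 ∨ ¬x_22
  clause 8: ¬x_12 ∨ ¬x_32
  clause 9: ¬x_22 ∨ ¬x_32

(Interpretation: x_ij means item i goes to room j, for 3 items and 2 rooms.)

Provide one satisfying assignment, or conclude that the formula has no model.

Suppose x_11 = True.
Unit clause (¬x_21) forces x_21 = False.
Unit clause (x_22) forces x_22 = True.
Unit clause (¬x_31) forces x_31 = False.
Unit clause (x_32) forces x_32 = True.
That conflicts with the unit clause (¬x_32).
That branch fails; take x_11 = False instead.
Unit clause (x_12) forces x_12 = True.
Unit clause (¬x_22) forces x_22 = False.
Unit clause (x_21) forces x_21 = True.
Unit clause (¬x_31) forces x_31 = False.
Unit clause (x_32) forces x_32 = True.
That conflicts with the unit clause (¬x_32).
Neither x_11 = True nor x_11 = False works.

UNSATISFIABLE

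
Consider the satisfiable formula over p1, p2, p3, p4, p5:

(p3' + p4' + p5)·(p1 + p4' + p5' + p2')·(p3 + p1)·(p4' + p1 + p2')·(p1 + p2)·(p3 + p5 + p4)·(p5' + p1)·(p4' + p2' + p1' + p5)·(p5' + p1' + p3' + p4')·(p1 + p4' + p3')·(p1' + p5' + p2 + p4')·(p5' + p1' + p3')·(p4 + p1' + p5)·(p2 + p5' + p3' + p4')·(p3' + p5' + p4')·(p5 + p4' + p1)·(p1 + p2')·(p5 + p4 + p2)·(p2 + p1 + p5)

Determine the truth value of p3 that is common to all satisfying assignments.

Suppose p3 = 1.
Try p4 = 0.
Try p1 = 1.
From the singleton clause (p5'), p5 = 0.
That conflicts with the unit clause (p5).
That branch fails; take p1 = 0 instead.
From the singleton clause (p2), p2 = 1.
That conflicts with the unit clause (p2').
Neither p1 = 1 nor p1 = 0 works.
That branch fails; take p4 = 1 instead.
From the singleton clause (p5), p5 = 1.
That conflicts with the unit clause (p5').
Neither p4 = 1 nor p4 = 0 works.
So every satisfying assignment has p3 = False.

False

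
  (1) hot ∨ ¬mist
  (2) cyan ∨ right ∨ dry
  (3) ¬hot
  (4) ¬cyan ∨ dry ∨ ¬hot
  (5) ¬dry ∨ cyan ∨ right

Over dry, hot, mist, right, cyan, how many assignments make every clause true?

There are 2^5 = 32 truth assignments over (dry, hot, mist, right, cyan).
Split on mist. With mist = True, the clauses containing mist are satisfied and ¬mist drops from the rest; 0 of the 2^4 = 16 assignments to the other variables satisfy what remains.
With mist = False, by the same count on the reduced clause set, 6 assignments work.
Total: 0 + 6 = 6.

6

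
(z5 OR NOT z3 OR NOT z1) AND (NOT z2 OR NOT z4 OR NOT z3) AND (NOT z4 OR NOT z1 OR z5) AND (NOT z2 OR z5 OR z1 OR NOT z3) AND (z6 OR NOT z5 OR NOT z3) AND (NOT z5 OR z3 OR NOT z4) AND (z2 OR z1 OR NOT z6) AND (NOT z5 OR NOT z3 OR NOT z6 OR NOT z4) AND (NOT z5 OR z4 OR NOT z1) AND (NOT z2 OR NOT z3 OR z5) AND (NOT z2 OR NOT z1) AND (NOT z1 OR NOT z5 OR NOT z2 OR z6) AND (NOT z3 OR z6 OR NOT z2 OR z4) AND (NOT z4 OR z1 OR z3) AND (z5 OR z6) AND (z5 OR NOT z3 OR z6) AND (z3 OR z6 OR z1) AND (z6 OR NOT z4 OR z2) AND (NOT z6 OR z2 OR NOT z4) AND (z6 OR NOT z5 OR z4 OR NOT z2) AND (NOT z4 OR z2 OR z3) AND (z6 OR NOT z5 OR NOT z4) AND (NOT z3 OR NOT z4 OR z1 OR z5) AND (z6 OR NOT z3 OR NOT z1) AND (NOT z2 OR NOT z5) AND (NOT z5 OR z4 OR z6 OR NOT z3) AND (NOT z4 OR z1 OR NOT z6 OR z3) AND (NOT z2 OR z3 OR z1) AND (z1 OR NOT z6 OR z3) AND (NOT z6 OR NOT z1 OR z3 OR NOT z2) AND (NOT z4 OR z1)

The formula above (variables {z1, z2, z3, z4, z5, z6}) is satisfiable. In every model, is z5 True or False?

Suppose z5 = true.
Unit clause (NOT z2) forces z2 = false.
Try z6 = true.
Unit clause (z1) forces z1 = true.
Unit clause (z4) forces z4 = true.
Now (NOT z4) is unsatisfied and unit — conflict.
That branch fails; take z6 = false instead.
Unit clause (NOT z3) forces z3 = false.
Unit clause (NOT z4) forces z4 = false.
Unit clause (NOT z1) forces z1 = false.
Now (z1) is unsatisfied and unit — conflict.
Neither z6 = true nor z6 = false works.
So every satisfying assignment has z5 = False.

False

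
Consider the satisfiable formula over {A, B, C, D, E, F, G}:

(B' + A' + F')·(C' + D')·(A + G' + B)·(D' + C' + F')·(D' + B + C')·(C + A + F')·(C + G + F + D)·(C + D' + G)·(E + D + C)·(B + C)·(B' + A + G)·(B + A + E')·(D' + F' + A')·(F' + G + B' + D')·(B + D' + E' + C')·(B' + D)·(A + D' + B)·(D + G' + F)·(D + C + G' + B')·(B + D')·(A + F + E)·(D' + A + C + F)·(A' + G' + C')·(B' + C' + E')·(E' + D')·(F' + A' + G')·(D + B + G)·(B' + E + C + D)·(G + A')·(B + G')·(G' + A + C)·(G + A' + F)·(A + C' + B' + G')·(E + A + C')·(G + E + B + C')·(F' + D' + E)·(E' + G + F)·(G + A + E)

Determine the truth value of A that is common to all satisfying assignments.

Suppose A = 0.
Try C = 0.
The clause (F') is unit, so F = 0.
The clause (B) is unit, so B = 1.
The clause (G) is unit, so G = 1.
Now (G') is unsatisfied and unit — conflict.
Backtrack on C: now try C = 1.
The clause (D') is unit, so D = 0.
The clause (B') is unit, so B = 0.
The clause (G') is unit, so G = 0.
Now (G) is unsatisfied and unit — conflict.
Both values of C lead to a conflict.
So every satisfying assignment has A = True.

True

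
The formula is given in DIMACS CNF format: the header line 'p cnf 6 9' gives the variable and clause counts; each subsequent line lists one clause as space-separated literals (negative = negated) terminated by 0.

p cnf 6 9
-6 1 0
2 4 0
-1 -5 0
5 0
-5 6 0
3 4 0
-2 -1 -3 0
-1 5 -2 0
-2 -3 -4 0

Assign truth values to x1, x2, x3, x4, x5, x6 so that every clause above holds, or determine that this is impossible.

UNSATISFIABLE

Unit clause (x5) forces x5 = True.
Unit clause (¬x1) forces x1 = False.
Unit clause (¬x6) forces x6 = False.
But (x6) is also a unit clause — contradiction.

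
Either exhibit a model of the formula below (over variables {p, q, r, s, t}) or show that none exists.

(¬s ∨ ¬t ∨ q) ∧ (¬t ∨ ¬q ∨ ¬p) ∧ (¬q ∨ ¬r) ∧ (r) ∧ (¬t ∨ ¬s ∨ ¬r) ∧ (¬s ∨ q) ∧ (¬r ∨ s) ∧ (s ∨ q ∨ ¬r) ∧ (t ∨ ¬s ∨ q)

The clause (r) is unit, so r = True.
The clause (¬q) is unit, so q = False.
The clause (¬s) is unit, so s = False.
Now (s) is unsatisfied and unit — conflict.

UNSATISFIABLE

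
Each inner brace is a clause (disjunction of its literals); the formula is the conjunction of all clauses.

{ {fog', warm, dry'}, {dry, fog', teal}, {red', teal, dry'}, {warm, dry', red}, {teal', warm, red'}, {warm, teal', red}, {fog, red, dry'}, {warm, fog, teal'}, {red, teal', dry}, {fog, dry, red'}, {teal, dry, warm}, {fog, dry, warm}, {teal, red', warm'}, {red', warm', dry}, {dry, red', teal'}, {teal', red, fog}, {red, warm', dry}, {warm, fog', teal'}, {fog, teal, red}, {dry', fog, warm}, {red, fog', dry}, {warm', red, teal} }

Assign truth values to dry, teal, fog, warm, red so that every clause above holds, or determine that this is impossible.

Branch on fog: set fog = 0.
Branch on red: set red = 1.
From the singleton clause (dry), dry = 1.
From the singleton clause (teal), teal = 1.
From the singleton clause (warm), warm = 1.
This assignment satisfies each clause.

dry=1, teal=1, fog=0, warm=1, red=1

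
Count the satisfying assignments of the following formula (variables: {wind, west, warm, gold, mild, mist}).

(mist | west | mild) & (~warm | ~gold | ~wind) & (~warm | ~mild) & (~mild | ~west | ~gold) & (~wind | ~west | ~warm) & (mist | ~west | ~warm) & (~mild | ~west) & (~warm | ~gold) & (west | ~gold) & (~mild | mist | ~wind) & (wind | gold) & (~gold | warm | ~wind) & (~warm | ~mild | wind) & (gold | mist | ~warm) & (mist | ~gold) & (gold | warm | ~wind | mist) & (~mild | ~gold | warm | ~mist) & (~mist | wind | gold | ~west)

5

There are 2^6 = 64 truth assignments over (wind, west, warm, gold, mild, mist).
Split on warm. With warm = 1, the clauses containing warm are satisfied and ~warm drops from the rest; 1 of the 2^5 = 32 assignments to the other variables satisfy what remains.
With warm = 0, by the same count on the reduced clause set, 4 assignments work.
Total: 1 + 4 = 5.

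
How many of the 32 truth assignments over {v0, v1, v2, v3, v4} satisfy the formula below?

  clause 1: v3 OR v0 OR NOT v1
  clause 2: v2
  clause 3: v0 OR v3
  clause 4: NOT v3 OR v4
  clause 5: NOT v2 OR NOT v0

There are 2^5 = 32 truth assignments over (v0, v1, v2, v3, v4).
Split on v4. With v4 = true, the clauses containing v4 are satisfied and NOT v4 drops from the rest; 2 of the 2^4 = 16 assignments to the other variables satisfy what remains.
With v4 = false, by the same count on the reduced clause set, 0 assignments work.
(One model: v0=F, v1=F, v2=T, v3=T, v4=T.)
Total: 2 + 0 = 2.

2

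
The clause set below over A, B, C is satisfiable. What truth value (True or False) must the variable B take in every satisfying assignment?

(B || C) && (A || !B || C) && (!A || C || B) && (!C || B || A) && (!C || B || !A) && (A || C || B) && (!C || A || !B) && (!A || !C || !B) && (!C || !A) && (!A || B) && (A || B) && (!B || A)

True

Suppose B = false.
Unit clause (C) forces C = true.
Unit clause (A) forces A = true.
But (!A) is also a unit clause — contradiction.
So every satisfying assignment has B = True.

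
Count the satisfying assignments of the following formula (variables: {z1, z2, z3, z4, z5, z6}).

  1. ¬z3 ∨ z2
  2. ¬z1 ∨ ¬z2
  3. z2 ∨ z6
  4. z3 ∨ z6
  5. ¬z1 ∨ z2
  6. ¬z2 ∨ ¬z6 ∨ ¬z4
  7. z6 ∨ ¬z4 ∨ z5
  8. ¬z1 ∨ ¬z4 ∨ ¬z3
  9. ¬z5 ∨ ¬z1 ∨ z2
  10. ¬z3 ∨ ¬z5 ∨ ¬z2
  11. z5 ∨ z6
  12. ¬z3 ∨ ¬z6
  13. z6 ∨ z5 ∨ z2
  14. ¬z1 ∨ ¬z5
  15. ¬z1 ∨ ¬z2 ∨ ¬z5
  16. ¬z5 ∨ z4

4

There are 2^6 = 64 truth assignments over (z1, z2, z3, z4, z5, z6).
Split on z3. With z3 = True, the clauses containing z3 are satisfied and ¬z3 drops from the rest; 0 of the 2^5 = 32 assignments to the other variables satisfy what remains.
With z3 = False, by the same count on the reduced clause set, 4 assignments work.
(One model: z1=F, z2=F, z3=F, z4=F, z5=F, z6=T.)
Total: 0 + 4 = 4.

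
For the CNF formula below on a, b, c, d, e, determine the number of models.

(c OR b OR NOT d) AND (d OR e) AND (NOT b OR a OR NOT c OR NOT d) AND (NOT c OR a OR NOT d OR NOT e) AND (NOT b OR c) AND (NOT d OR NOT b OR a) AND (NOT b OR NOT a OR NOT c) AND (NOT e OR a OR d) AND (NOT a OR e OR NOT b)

5

There are 2^5 = 32 truth assignments over (a, b, c, d, e).
Split on c. With c = true, the clauses containing c are satisfied and NOT c drops from the rest; 4 of the 2^4 = 16 assignments to the other variables satisfy what remains.
With c = false, by the same count on the reduced clause set, 1 assignment works.
(One model: a=F, b=F, c=T, d=T, e=F.)
Total: 4 + 1 = 5.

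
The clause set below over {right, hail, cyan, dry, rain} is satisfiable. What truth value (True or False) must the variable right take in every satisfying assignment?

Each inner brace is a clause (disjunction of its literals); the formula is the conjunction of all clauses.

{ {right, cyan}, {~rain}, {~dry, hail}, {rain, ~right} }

Suppose right = 1.
The clause (~rain) is unit, so rain = 0.
That conflicts with the unit clause (rain).
So every satisfying assignment has right = False.

False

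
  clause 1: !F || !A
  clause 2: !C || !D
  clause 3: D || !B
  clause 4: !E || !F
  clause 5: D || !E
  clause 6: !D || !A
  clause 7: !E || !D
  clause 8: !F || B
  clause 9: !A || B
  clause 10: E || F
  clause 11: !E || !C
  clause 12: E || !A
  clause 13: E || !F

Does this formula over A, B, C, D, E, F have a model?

No, unsatisfiable

Branch on F: set F = false.
(E) alone gives E = true.
(D) alone gives D = true.
Now (!D) is unsatisfied and unit — conflict.
So F must be the other value — set F = true.
(!A) alone gives A = false.
(!E) alone gives E = false.
Now (E) is unsatisfied and unit — conflict.
Neither F = true nor F = false works.
No assignment satisfies every clause.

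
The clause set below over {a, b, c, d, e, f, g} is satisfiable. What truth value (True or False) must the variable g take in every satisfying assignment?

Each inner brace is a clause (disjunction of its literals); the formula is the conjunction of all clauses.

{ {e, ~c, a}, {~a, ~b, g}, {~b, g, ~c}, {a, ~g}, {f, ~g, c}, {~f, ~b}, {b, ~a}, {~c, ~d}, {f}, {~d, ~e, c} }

Suppose g = 1.
From the singleton clause (a), a = 1.
From the singleton clause (b), b = 1.
From the singleton clause (~f), f = 0.
Now (f) is unsatisfied and unit — conflict.
So every satisfying assignment has g = False.

False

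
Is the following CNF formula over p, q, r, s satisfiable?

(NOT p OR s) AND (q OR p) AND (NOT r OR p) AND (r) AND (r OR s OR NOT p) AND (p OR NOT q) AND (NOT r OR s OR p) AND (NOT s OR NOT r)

Unsatisfiable

Unit clause (r) forces r = true.
Unit clause (p) forces p = true.
Unit clause (s) forces s = true.
Now (NOT s) is unsatisfied and unit — conflict.
No assignment satisfies every clause.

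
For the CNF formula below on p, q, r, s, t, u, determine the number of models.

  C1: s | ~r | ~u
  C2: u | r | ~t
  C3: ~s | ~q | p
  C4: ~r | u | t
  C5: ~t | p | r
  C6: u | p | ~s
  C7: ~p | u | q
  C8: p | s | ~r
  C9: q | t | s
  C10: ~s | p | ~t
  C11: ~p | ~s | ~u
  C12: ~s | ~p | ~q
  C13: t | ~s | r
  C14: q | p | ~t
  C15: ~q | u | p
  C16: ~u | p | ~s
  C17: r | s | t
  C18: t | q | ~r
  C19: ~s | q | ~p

There are 2^6 = 64 truth assignments over (p, q, r, s, t, u).
Split on r. With r = 1, the clauses containing r are satisfied and ~r drops from the rest; 1 of the 2^5 = 32 assignments to the other variables satisfy what remains.
With r = 0, by the same count on the reduced clause set, 2 assignments work.
Total: 1 + 2 = 3.

3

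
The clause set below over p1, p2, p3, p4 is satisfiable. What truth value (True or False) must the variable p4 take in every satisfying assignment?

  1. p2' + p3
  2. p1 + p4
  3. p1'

True

Suppose p4 = 0.
The clause (p1) is unit, so p1 = 1.
That conflicts with the unit clause (p1').
So every satisfying assignment has p4 = True.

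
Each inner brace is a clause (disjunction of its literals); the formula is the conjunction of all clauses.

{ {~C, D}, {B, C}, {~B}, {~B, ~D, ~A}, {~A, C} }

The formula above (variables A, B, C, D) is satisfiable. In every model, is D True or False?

Suppose D = 0.
(~C) alone gives C = 0.
(B) alone gives B = 1.
But (~B) is also a unit clause — contradiction.
So every satisfying assignment has D = True.

True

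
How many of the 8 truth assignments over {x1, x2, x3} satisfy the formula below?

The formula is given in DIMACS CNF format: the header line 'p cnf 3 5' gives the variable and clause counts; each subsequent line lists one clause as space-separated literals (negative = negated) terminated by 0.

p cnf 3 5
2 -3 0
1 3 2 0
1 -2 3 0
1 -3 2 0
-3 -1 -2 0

There are 2^3 = 8 truth assignments over (x1, x2, x3).
Split on x2. With x2 = True, the clauses containing x2 are satisfied and ¬x2 drops from the rest; 2 of the 2^2 = 4 assignments to the other variables satisfy what remains.
With x2 = False, by the same count on the reduced clause set, 1 assignment works.
(One model: x1=F, x2=T, x3=T.)
Total: 2 + 1 = 3.

3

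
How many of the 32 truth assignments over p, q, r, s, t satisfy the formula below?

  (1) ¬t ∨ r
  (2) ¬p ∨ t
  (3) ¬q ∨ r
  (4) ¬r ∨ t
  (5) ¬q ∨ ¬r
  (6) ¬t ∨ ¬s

4

There are 2^5 = 32 truth assignments over (p, q, r, s, t).
Split on p. With p = True, the clauses containing p are satisfied and ¬p drops from the rest; 1 of the 2^4 = 16 assignments to the other variables satisfy what remains.
With p = False, by the same count on the reduced clause set, 3 assignments work.
(One model: p=F, q=F, r=F, s=F, t=F.)
Total: 1 + 3 = 4.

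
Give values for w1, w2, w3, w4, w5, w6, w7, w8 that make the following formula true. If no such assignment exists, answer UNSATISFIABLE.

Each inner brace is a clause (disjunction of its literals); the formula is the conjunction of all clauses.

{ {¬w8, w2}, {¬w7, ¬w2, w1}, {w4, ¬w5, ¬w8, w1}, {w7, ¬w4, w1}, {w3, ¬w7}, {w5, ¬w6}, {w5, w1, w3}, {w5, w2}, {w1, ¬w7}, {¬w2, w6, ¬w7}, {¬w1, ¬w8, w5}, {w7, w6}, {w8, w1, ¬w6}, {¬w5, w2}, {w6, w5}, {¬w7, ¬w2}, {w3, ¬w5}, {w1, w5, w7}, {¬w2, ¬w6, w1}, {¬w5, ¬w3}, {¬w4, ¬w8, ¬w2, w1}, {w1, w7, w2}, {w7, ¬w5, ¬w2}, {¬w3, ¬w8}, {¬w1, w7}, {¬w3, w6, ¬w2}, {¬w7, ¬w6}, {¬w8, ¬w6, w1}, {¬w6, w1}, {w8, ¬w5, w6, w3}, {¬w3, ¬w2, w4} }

UNSATISFIABLE

Case w8 = False:
Case w3 = True:
Unit clause (¬w5) forces w5 = False.
Unit clause (¬w6) forces w6 = False.
But (w6) is also a unit clause — contradiction.
Backtrack on w3: now try w3 = False.
Unit clause (¬w7) forces w7 = False.
Unit clause (w6) forces w6 = True.
Unit clause (w5) forces w5 = True.
But (¬w5) is also a unit clause — contradiction.
Both values of w3 lead to a conflict.
Backtrack on w8: now try w8 = True.
Unit clause (w2) forces w2 = True.
Unit clause (¬w7) forces w7 = False.
Unit clause (w6) forces w6 = True.
Unit clause (w5) forces w5 = True.
But (¬w5) is also a unit clause — contradiction.
Both values of w8 lead to a conflict.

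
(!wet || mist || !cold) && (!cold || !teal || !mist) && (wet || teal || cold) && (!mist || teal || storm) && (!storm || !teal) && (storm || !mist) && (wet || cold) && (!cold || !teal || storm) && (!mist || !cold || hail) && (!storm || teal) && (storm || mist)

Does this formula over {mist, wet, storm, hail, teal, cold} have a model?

Case storm = false:
The clause (!mist) is unit, so mist = false.
That conflicts with the unit clause (mist).
So storm must be the other value — set storm = true.
The clause (!teal) is unit, so teal = false.
That conflicts with the unit clause (teal).
Either choice for storm ends in contradiction.
No assignment satisfies every clause.

No, unsatisfiable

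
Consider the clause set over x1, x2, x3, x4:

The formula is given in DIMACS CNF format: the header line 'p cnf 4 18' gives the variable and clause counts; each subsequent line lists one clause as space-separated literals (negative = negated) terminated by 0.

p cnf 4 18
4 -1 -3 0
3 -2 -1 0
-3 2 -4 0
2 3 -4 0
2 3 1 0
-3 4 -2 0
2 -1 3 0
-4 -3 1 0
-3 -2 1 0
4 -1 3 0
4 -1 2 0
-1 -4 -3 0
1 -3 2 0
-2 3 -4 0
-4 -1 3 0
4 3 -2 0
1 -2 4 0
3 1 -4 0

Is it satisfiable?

No, unsatisfiable

Case x4 = True:
Case x3 = False:
From the singleton clause (x2), x2 = True.
But (¬x2) is also a unit clause — contradiction.
Undo x3 and try x3 = True.
From the singleton clause (x2), x2 = True.
From the singleton clause (x1), x1 = True.
But (¬x1) is also a unit clause — contradiction.
Neither x3 = True nor x3 = False works.
Undo x4 and try x4 = False.
Case x1 = False:
From the singleton clause (¬x2), x2 = False.
From the singleton clause (x3), x3 = True.
But (¬x3) is also a unit clause — contradiction.
Undo x1 and try x1 = True.
From the singleton clause (¬x3), x3 = False.
But (x3) is also a unit clause — contradiction.
Neither x1 = True nor x1 = False works.
Neither x4 = True nor x4 = False works.
No assignment satisfies every clause.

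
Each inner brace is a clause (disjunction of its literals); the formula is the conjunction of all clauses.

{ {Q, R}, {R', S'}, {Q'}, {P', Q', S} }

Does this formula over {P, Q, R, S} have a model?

(Q') alone gives Q = 0.
(R) alone gives R = 1.
(S') alone gives S = 0.
No clause remains; P is free.
A satisfying assignment: P=1; Q=0; R=1; S=0.

Yes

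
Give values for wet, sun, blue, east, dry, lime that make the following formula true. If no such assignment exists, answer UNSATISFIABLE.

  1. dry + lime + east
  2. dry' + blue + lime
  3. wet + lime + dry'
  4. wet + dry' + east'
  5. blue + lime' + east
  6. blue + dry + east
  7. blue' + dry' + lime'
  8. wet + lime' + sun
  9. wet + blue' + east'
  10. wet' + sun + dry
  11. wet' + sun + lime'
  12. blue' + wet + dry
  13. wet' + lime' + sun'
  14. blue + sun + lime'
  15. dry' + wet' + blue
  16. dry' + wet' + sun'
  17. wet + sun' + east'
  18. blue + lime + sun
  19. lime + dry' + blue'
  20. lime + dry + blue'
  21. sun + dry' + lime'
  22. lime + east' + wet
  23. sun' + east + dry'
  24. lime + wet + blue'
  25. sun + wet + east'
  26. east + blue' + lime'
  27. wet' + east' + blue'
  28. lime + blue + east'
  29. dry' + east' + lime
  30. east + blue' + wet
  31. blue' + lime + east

Try dry = 1.
Try blue = 1.
From the singleton clause (lime'), lime = 0.
But (lime) is also a unit clause — contradiction.
Backtrack on blue: now try blue = 0.
From the singleton clause (lime), lime = 1.
From the singleton clause (east), east = 1.
From the singleton clause (wet), wet = 1.
But (wet') is also a unit clause — contradiction.
Both values of blue lead to a conflict.
Backtrack on dry: now try dry = 0.
Try lime = 1.
Try blue = 1.
From the singleton clause (wet), wet = 1.
From the singleton clause (sun), sun = 1.
But (sun') is also a unit clause — contradiction.
Backtrack on blue: now try blue = 0.
From the singleton clause (east), east = 1.
From the singleton clause (sun), sun = 1.
From the singleton clause (wet'), wet = 0.
But (wet) is also a unit clause — contradiction.
Both values of blue lead to a conflict.
Backtrack on lime: now try lime = 0.
From the singleton clause (east), east = 1.
From the singleton clause (blue'), blue = 0.
But (blue) is also a unit clause — contradiction.
Both values of lime lead to a conflict.
Both values of dry lead to a conflict.

UNSATISFIABLE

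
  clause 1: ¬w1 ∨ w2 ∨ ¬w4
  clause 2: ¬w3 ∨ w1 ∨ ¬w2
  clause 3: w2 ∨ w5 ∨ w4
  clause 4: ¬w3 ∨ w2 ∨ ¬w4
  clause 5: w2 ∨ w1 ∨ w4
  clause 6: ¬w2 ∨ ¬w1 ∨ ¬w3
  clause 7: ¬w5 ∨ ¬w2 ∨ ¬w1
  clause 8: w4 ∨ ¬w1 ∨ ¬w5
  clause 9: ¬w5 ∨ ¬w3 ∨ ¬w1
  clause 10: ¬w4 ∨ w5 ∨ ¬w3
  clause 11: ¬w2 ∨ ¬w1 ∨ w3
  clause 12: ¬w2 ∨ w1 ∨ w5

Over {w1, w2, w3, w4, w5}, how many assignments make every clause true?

4

There are 2^5 = 32 truth assignments over (w1, w2, w3, w4, w5).
Split on w3. With w3 = True, the clauses containing w3 are satisfied and ¬w3 drops from the rest; 0 of the 2^4 = 16 assignments to the other variables satisfy what remains.
With w3 = False, by the same count on the reduced clause set, 4 assignments work.
(One model: w1=F, w2=F, w3=F, w4=T, w5=F.)
Total: 0 + 4 = 4.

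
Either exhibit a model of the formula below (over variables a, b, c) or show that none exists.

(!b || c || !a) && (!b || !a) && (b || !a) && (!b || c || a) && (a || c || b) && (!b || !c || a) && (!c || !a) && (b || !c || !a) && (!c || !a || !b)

Try b = false.
From the singleton clause (!a), a = false.
From the singleton clause (c), c = true.
Every clause now holds.

a: false,  b: false,  c: true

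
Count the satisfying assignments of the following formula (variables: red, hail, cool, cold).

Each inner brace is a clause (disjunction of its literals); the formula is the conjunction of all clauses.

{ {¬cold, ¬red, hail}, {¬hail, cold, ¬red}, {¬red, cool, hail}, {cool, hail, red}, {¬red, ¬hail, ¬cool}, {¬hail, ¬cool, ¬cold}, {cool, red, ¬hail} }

There are 2^4 = 16 truth assignments over (red, hail, cool, cold).
Split on cold. With cold = True, the clauses containing cold are satisfied and ¬cold drops from the rest; 2 of the 2^3 = 8 assignments to the other variables satisfy what remains.
With cold = False, by the same count on the reduced clause set, 3 assignments work.
Total: 2 + 3 = 5.

5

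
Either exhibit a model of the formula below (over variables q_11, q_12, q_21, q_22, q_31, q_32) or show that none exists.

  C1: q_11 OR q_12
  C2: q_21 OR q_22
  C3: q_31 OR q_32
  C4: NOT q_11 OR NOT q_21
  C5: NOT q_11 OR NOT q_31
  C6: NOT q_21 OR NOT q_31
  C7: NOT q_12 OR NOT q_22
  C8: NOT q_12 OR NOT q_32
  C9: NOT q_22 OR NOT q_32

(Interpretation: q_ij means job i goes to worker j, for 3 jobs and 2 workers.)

Try q_11 = true.
Unit clause (NOT q_21) forces q_21 = false.
Unit clause (q_22) forces q_22 = true.
Unit clause (NOT q_31) forces q_31 = false.
Unit clause (q_32) forces q_32 = true.
But (NOT q_32) is also a unit clause — contradiction.
So q_11 must be the other value — set q_11 = false.
Unit clause (q_12) forces q_12 = true.
Unit clause (NOT q_22) forces q_22 = false.
Unit clause (q_21) forces q_21 = true.
Unit clause (NOT q_31) forces q_31 = false.
Unit clause (q_32) forces q_32 = true.
But (NOT q_32) is also a unit clause — contradiction.
Neither q_11 = true nor q_11 = false works.

UNSATISFIABLE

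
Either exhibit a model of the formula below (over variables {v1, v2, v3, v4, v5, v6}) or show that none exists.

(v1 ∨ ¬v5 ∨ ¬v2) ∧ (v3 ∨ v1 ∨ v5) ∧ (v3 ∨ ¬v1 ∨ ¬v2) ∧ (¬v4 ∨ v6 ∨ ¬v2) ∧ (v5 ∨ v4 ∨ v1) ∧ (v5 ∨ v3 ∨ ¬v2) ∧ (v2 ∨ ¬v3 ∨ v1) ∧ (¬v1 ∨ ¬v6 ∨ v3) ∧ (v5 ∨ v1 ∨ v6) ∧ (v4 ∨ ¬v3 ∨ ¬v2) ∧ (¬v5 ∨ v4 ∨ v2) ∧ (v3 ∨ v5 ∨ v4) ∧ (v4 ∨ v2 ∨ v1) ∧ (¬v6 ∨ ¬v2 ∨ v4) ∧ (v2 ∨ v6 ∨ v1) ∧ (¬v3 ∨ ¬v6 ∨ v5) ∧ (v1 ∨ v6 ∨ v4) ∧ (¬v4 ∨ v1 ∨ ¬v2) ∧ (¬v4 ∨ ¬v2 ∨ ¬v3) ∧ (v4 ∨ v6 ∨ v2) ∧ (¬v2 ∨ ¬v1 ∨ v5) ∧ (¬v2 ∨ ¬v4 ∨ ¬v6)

Suppose v1 = False.
Suppose v5 = True.
Unit clause (¬v2) forces v2 = False.
Unit clause (¬v3) forces v3 = False.
Unit clause (v4) forces v4 = True.
Unit clause (v6) forces v6 = True.
Every clause now holds.

v1: False; v2: False; v3: False; v4: True; v5: True; v6: True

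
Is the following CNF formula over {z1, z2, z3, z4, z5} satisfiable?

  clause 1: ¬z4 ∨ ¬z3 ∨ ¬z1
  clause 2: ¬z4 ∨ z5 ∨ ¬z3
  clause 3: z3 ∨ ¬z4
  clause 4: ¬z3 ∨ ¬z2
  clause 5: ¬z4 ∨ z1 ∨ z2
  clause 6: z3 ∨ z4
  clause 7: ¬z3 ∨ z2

Branch on z3: set z3 = True.
The clause (¬z2) is unit, so z2 = False.
That conflicts with the unit clause (z2).
That branch fails; take z3 = False instead.
The clause (¬z4) is unit, so z4 = False.
That conflicts with the unit clause (z4).
Both values of z3 lead to a conflict.
No assignment satisfies every clause.

No, unsatisfiable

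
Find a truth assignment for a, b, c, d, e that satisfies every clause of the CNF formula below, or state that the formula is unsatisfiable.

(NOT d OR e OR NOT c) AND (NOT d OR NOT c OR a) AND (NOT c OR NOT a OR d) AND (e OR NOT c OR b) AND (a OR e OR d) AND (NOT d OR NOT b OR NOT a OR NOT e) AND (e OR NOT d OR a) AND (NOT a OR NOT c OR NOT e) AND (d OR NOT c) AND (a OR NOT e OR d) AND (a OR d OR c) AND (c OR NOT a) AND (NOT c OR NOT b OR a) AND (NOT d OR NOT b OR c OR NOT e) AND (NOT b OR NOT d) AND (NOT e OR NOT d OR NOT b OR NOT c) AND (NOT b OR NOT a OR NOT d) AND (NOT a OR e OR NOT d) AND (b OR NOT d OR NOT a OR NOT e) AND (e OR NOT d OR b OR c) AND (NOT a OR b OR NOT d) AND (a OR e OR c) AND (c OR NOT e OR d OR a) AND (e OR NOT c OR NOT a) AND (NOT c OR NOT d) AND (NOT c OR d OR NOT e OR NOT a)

Try d = true.
Unit clause (NOT b) forces b = false.
Unit clause (NOT a) forces a = false.
Unit clause (NOT c) forces c = false.
Unit clause (e) forces e = true.
This assignment satisfies each clause.

a ↦ false,  b ↦ false,  c ↦ false,  d ↦ true,  e ↦ true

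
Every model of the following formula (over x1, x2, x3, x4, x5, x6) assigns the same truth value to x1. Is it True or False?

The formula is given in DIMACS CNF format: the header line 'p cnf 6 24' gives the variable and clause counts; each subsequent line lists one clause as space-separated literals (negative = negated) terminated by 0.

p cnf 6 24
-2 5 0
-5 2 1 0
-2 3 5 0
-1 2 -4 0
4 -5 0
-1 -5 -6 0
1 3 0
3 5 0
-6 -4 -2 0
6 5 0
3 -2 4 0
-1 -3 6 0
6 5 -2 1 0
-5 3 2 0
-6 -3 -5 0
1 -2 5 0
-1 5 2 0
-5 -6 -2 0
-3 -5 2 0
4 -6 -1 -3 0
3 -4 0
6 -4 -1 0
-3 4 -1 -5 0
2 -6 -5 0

False

Suppose x1 = True.
Try x2 = False.
The clause (¬x4) is unit, so x4 = False.
The clause (¬x5) is unit, so x5 = False.
Now (x5) is unsatisfied and unit — conflict.
That branch fails; take x2 = True instead.
The clause (x5) is unit, so x5 = True.
The clause (x4) is unit, so x4 = True.
The clause (¬x6) is unit, so x6 = False.
Now (x6) is unsatisfied and unit — conflict.
Either choice for x2 ends in contradiction.
So every satisfying assignment has x1 = False.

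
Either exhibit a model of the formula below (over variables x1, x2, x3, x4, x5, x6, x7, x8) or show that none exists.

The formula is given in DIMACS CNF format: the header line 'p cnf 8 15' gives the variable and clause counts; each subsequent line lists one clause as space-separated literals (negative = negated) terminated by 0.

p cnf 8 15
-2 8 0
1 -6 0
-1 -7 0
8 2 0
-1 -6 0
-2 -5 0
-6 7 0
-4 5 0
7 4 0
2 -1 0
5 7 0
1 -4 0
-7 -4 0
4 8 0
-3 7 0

Try x2 = True.
(x8) alone gives x8 = True.
(¬x5) alone gives x5 = False.
(¬x4) alone gives x4 = False.
(x7) alone gives x7 = True.
(¬x1) alone gives x1 = False.
(¬x6) alone gives x6 = False.
All clauses hold; x3 can take either value.

x1 ↦ False,  x2 ↦ True,  x3 ↦ True,  x4 ↦ False,  x5 ↦ False,  x6 ↦ False,  x7 ↦ True,  x8 ↦ True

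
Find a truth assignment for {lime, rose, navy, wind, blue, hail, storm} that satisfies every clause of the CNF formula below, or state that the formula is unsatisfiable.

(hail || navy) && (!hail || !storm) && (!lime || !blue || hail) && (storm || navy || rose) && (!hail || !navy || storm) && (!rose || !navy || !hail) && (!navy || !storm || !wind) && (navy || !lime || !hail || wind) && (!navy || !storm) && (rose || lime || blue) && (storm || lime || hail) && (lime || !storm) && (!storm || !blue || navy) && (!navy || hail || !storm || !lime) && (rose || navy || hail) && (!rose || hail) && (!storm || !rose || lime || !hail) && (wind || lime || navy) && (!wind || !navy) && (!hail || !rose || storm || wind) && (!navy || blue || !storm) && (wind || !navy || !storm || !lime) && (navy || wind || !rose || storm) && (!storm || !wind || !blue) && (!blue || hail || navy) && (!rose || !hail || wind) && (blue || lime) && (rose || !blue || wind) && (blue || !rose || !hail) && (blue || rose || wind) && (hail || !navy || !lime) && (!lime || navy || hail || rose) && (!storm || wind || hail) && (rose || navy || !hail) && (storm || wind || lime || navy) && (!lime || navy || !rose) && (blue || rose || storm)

lime ↦ false, rose ↦ true, navy ↦ false, wind ↦ true, blue ↦ true, hail ↦ true, storm ↦ false

Branch on hail: set hail = true.
(!storm) alone gives storm = false.
(!navy) alone gives navy = false.
(rose) alone gives rose = true.
(wind) alone gives wind = true.
(blue) alone gives blue = true.
(!lime) alone gives lime = false.
Every clause now holds.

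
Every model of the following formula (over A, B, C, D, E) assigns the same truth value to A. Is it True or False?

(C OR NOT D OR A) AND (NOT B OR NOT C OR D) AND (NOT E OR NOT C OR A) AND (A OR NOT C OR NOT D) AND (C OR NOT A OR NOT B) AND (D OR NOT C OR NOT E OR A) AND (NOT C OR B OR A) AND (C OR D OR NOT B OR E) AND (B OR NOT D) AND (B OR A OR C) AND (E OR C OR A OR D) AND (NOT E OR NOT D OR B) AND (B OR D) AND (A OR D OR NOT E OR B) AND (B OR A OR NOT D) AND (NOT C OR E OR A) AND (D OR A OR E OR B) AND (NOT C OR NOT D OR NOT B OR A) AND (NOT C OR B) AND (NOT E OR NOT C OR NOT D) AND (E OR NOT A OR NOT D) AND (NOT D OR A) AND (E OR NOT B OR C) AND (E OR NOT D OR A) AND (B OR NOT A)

False

Suppose A = true.
Unit clause (B) forces B = true.
Unit clause (C) forces C = true.
Unit clause (D) forces D = true.
Unit clause (NOT E) forces E = false.
Now (E) is unsatisfied and unit — conflict.
So every satisfying assignment has A = False.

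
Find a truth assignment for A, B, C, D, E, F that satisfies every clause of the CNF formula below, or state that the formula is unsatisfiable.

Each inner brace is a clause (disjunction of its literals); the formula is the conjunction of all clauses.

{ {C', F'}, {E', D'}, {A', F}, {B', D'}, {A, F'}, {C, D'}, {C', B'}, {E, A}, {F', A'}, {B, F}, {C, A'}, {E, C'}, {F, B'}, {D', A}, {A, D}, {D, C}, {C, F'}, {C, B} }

UNSATISFIABLE

Suppose C = 0.
The clause (D') is unit, so D = 0.
But (D) is also a unit clause — contradiction.
That branch fails; take C = 1 instead.
The clause (F') is unit, so F = 0.
The clause (A') is unit, so A = 0.
The clause (B') is unit, so B = 0.
But (B) is also a unit clause — contradiction.
Neither C = 1 nor C = 0 works.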